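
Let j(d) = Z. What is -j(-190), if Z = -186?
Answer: 186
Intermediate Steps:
j(d) = -186
-j(-190) = -1*(-186) = 186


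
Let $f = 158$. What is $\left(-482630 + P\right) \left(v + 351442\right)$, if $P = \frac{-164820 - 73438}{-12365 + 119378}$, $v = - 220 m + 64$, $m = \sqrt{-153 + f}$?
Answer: $- \frac{18154554628006688}{107013} + \frac{11362542938560 \sqrt{5}}{107013} \approx -1.6941 \cdot 10^{11}$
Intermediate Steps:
$m = \sqrt{5}$ ($m = \sqrt{-153 + 158} = \sqrt{5} \approx 2.2361$)
$v = 64 - 220 \sqrt{5}$ ($v = - 220 \sqrt{5} + 64 = 64 - 220 \sqrt{5} \approx -427.94$)
$P = - \frac{238258}{107013} \approx -2.2264$
$\left(-482630 + P\right) \left(v + 351442\right) = \left(-482630 - \frac{238258}{107013}\right) \left(\left(64 - 220 \sqrt{5}\right) + 351442\right) = - \frac{51647922448 \left(351506 - 220 \sqrt{5}\right)}{107013} = - \frac{18154554628006688}{107013} + \frac{11362542938560 \sqrt{5}}{107013}$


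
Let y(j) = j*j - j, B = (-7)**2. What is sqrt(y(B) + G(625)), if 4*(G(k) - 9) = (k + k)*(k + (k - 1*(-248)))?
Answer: sqrt(470486) ≈ 685.92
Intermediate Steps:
G(k) = 9 + k*(248 + 2*k)/2 (G(k) = 9 + ((k + k)*(k + (k - 1*(-248))))/4 = 9 + ((2*k)*(k + (k + 248)))/4 = 9 + ((2*k)*(k + (248 + k)))/4 = 9 + ((2*k)*(248 + 2*k))/4 = 9 + (2*k*(248 + 2*k))/4 = 9 + k*(248 + 2*k)/2)
B = 49
y(j) = j**2 - j
sqrt(y(B) + G(625)) = sqrt(49*(-1 + 49) + (9 + 625**2 + 124*625)) = sqrt(49*48 + (9 + 390625 + 77500)) = sqrt(2352 + 468134) = sqrt(470486)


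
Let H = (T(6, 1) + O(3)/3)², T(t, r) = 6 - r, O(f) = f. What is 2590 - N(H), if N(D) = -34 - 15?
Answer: 2639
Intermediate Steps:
H = 36 (H = ((6 - 1*1) + 3/3)² = ((6 - 1) + 3*(⅓))² = (5 + 1)² = 6² = 36)
N(D) = -49
2590 - N(H) = 2590 - 1*(-49) = 2590 + 49 = 2639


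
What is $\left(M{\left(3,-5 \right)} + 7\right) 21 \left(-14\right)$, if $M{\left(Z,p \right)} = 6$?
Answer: $-3822$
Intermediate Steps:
$\left(M{\left(3,-5 \right)} + 7\right) 21 \left(-14\right) = \left(6 + 7\right) 21 \left(-14\right) = 13 \cdot 21 \left(-14\right) = 273 \left(-14\right) = -3822$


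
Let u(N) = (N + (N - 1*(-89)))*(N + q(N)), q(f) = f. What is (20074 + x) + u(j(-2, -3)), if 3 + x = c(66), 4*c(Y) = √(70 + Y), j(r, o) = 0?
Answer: 20071 + √34/2 ≈ 20074.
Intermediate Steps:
c(Y) = √(70 + Y)/4
x = -3 + √34/2 (x = -3 + √(70 + 66)/4 = -3 + √136/4 = -3 + (2*√34)/4 = -3 + √34/2 ≈ -0.084524)
u(N) = 2*N*(89 + 2*N) (u(N) = (N + (N - 1*(-89)))*(N + N) = (N + (N + 89))*(2*N) = (N + (89 + N))*(2*N) = (89 + 2*N)*(2*N) = 2*N*(89 + 2*N))
(20074 + x) + u(j(-2, -3)) = (20074 + (-3 + √34/2)) + 2*0*(89 + 2*0) = (20071 + √34/2) + 2*0*(89 + 0) = (20071 + √34/2) + 2*0*89 = (20071 + √34/2) + 0 = 20071 + √34/2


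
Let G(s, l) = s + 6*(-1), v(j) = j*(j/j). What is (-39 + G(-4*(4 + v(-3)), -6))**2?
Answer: 2401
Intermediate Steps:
v(j) = j (v(j) = j*1 = j)
G(s, l) = -6 + s (G(s, l) = s - 6 = -6 + s)
(-39 + G(-4*(4 + v(-3)), -6))**2 = (-39 + (-6 - 4*(4 - 3)))**2 = (-39 + (-6 - 4*1))**2 = (-39 + (-6 - 4))**2 = (-39 - 10)**2 = (-49)**2 = 2401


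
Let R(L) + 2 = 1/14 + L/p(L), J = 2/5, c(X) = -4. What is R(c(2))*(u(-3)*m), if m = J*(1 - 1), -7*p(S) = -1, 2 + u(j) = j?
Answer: 0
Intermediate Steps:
u(j) = -2 + j
J = 2/5 (J = 2*(1/5) = 2/5 ≈ 0.40000)
p(S) = 1/7 (p(S) = -1/7*(-1) = 1/7)
R(L) = -27/14 + 7*L (R(L) = -2 + (1/14 + L/(1/7)) = -2 + (1*(1/14) + L*7) = -2 + (1/14 + 7*L) = -27/14 + 7*L)
m = 0 (m = 2*(1 - 1)/5 = (2/5)*0 = 0)
R(c(2))*(u(-3)*m) = (-27/14 + 7*(-4))*((-2 - 3)*0) = (-27/14 - 28)*(-5*0) = -419/14*0 = 0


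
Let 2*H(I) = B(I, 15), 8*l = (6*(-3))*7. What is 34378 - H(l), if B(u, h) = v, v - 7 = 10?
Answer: 68739/2 ≈ 34370.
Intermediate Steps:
v = 17 (v = 7 + 10 = 17)
B(u, h) = 17
l = -63/4 (l = ((6*(-3))*7)/8 = (-18*7)/8 = (1/8)*(-126) = -63/4 ≈ -15.750)
H(I) = 17/2 (H(I) = (1/2)*17 = 17/2)
34378 - H(l) = 34378 - 1*17/2 = 34378 - 17/2 = 68739/2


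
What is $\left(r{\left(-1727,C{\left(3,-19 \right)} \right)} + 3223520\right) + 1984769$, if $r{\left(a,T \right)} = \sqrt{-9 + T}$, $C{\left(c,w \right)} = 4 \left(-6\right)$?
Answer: $5208289 + i \sqrt{33} \approx 5.2083 \cdot 10^{6} + 5.7446 i$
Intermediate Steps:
$C{\left(c,w \right)} = -24$
$\left(r{\left(-1727,C{\left(3,-19 \right)} \right)} + 3223520\right) + 1984769 = \left(\sqrt{-9 - 24} + 3223520\right) + 1984769 = \left(\sqrt{-33} + 3223520\right) + 1984769 = \left(i \sqrt{33} + 3223520\right) + 1984769 = \left(3223520 + i \sqrt{33}\right) + 1984769 = 5208289 + i \sqrt{33}$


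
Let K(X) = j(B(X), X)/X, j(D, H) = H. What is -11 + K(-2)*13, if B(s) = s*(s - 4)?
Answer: 2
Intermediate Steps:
B(s) = s*(-4 + s)
K(X) = 1 (K(X) = X/X = 1)
-11 + K(-2)*13 = -11 + 1*13 = -11 + 13 = 2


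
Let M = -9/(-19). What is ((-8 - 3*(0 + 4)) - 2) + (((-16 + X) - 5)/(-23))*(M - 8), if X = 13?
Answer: -10758/437 ≈ -24.618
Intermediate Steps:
M = 9/19 (M = -9*(-1/19) = 9/19 ≈ 0.47368)
((-8 - 3*(0 + 4)) - 2) + (((-16 + X) - 5)/(-23))*(M - 8) = ((-8 - 3*(0 + 4)) - 2) + (((-16 + 13) - 5)/(-23))*(9/19 - 8) = ((-8 - 3*4) - 2) + ((-3 - 5)*(-1/23))*(-143/19) = ((-8 - 12) - 2) - 8*(-1/23)*(-143/19) = (-20 - 2) + (8/23)*(-143/19) = -22 - 1144/437 = -10758/437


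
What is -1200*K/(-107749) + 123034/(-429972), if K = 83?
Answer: 14784210367/23164526514 ≈ 0.63823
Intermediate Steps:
-1200*K/(-107749) + 123034/(-429972) = -1200*83/(-107749) + 123034/(-429972) = -99600*(-1/107749) + 123034*(-1/429972) = 99600/107749 - 61517/214986 = 14784210367/23164526514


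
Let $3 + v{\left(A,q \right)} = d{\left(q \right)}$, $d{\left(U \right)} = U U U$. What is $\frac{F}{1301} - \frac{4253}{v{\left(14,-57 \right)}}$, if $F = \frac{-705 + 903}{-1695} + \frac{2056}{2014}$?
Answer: $\frac{3243372109283}{137084015424180} \approx 0.02366$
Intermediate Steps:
$d{\left(U \right)} = U^{3}$ ($d{\left(U \right)} = U^{2} U = U^{3}$)
$v{\left(A,q \right)} = -3 + q^{3}$
$F = \frac{514358}{568955}$ ($F = 198 \left(- \frac{1}{1695}\right) + 2056 \cdot \frac{1}{2014} = - \frac{66}{565} + \frac{1028}{1007} = \frac{514358}{568955} \approx 0.90404$)
$\frac{F}{1301} - \frac{4253}{v{\left(14,-57 \right)}} = \frac{514358}{568955 \cdot 1301} - \frac{4253}{-3 + \left(-57\right)^{3}} = \frac{514358}{568955} \cdot \frac{1}{1301} - \frac{4253}{-3 - 185193} = \frac{514358}{740210455} - \frac{4253}{-185196} = \frac{514358}{740210455} - - \frac{4253}{185196} = \frac{514358}{740210455} + \frac{4253}{185196} = \frac{3243372109283}{137084015424180}$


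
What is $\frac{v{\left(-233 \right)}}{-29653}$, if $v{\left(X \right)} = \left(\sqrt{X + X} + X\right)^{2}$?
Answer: $- \frac{53823}{29653} + \frac{466 i \sqrt{466}}{29653} \approx -1.8151 + 0.33924 i$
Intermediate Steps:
$v{\left(X \right)} = \left(X + \sqrt{2} \sqrt{X}\right)^{2}$ ($v{\left(X \right)} = \left(\sqrt{2 X} + X\right)^{2} = \left(\sqrt{2} \sqrt{X} + X\right)^{2} = \left(X + \sqrt{2} \sqrt{X}\right)^{2}$)
$\frac{v{\left(-233 \right)}}{-29653} = \frac{\left(-233 + \sqrt{2} \sqrt{-233}\right)^{2}}{-29653} = \left(-233 + \sqrt{2} i \sqrt{233}\right)^{2} \left(- \frac{1}{29653}\right) = \left(-233 + i \sqrt{466}\right)^{2} \left(- \frac{1}{29653}\right) = - \frac{\left(-233 + i \sqrt{466}\right)^{2}}{29653}$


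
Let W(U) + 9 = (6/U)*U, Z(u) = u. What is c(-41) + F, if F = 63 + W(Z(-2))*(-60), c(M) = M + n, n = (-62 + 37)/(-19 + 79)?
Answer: 2419/12 ≈ 201.58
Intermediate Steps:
n = -5/12 (n = -25/60 = -25*1/60 = -5/12 ≈ -0.41667)
c(M) = -5/12 + M (c(M) = M - 5/12 = -5/12 + M)
W(U) = -3 (W(U) = -9 + (6/U)*U = -9 + 6 = -3)
F = 243 (F = 63 - 3*(-60) = 63 + 180 = 243)
c(-41) + F = (-5/12 - 41) + 243 = -497/12 + 243 = 2419/12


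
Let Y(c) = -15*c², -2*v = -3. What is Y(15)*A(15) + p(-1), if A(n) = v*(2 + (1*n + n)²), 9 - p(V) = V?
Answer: -4566365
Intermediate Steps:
p(V) = 9 - V
v = 3/2 (v = -½*(-3) = 3/2 ≈ 1.5000)
A(n) = 3 + 6*n² (A(n) = 3*(2 + (1*n + n)²)/2 = 3*(2 + (n + n)²)/2 = 3*(2 + (2*n)²)/2 = 3*(2 + 4*n²)/2 = 3 + 6*n²)
Y(15)*A(15) + p(-1) = (-15*15²)*(3 + 6*15²) + (9 - 1*(-1)) = (-15*225)*(3 + 6*225) + (9 + 1) = -3375*(3 + 1350) + 10 = -3375*1353 + 10 = -4566375 + 10 = -4566365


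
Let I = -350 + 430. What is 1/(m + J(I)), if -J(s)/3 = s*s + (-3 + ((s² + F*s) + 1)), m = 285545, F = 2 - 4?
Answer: 1/247631 ≈ 4.0383e-6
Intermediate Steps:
F = -2
I = 80
J(s) = 6 - 6*s² + 6*s (J(s) = -3*(s*s + (-3 + ((s² - 2*s) + 1))) = -3*(s² + (-3 + (1 + s² - 2*s))) = -3*(s² + (-2 + s² - 2*s)) = -3*(-2 - 2*s + 2*s²) = 6 - 6*s² + 6*s)
1/(m + J(I)) = 1/(285545 + (6 - 6*80² + 6*80)) = 1/(285545 + (6 - 6*6400 + 480)) = 1/(285545 + (6 - 38400 + 480)) = 1/(285545 - 37914) = 1/247631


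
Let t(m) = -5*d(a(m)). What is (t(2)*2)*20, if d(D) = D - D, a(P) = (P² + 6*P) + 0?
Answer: 0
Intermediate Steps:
a(P) = P² + 6*P
d(D) = 0
t(m) = 0 (t(m) = -5*0 = 0)
(t(2)*2)*20 = (0*2)*20 = 0*20 = 0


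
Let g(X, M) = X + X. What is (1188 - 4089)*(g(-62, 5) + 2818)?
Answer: -7815294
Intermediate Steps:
g(X, M) = 2*X
(1188 - 4089)*(g(-62, 5) + 2818) = (1188 - 4089)*(2*(-62) + 2818) = -2901*(-124 + 2818) = -2901*2694 = -7815294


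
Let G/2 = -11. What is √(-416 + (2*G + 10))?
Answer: 15*I*√2 ≈ 21.213*I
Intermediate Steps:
G = -22 (G = 2*(-11) = -22)
√(-416 + (2*G + 10)) = √(-416 + (2*(-22) + 10)) = √(-416 + (-44 + 10)) = √(-416 - 34) = √(-450) = 15*I*√2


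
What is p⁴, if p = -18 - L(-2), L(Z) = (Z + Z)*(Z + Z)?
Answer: 1336336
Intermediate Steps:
L(Z) = 4*Z² (L(Z) = (2*Z)*(2*Z) = 4*Z²)
p = -34 (p = -18 - 4*(-2)² = -18 - 4*4 = -18 - 1*16 = -18 - 16 = -34)
p⁴ = (-34)⁴ = 1336336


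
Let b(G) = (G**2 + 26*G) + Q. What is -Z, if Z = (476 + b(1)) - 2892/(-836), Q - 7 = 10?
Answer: -109403/209 ≈ -523.46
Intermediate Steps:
Q = 17 (Q = 7 + 10 = 17)
b(G) = 17 + G**2 + 26*G (b(G) = (G**2 + 26*G) + 17 = 17 + G**2 + 26*G)
Z = 109403/209 (Z = (476 + (17 + 1**2 + 26*1)) - 2892/(-836) = (476 + (17 + 1 + 26)) - 2892*(-1/836) = (476 + 44) + 723/209 = 520 + 723/209 = 109403/209 ≈ 523.46)
-Z = -1*109403/209 = -109403/209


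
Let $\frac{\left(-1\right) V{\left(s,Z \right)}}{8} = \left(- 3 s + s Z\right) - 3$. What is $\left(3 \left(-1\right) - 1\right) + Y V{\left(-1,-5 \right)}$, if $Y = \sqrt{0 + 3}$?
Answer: $-4 - 40 \sqrt{3} \approx -73.282$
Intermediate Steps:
$V{\left(s,Z \right)} = 24 + 24 s - 8 Z s$ ($V{\left(s,Z \right)} = - 8 \left(\left(- 3 s + s Z\right) - 3\right) = - 8 \left(\left(- 3 s + Z s\right) - 3\right) = - 8 \left(-3 - 3 s + Z s\right) = 24 + 24 s - 8 Z s$)
$Y = \sqrt{3} \approx 1.732$
$\left(3 \left(-1\right) - 1\right) + Y V{\left(-1,-5 \right)} = \left(3 \left(-1\right) - 1\right) + \sqrt{3} \left(24 + 24 \left(-1\right) - \left(-40\right) \left(-1\right)\right) = \left(-3 - 1\right) + \sqrt{3} \left(24 - 24 - 40\right) = -4 + \sqrt{3} \left(-40\right) = -4 - 40 \sqrt{3}$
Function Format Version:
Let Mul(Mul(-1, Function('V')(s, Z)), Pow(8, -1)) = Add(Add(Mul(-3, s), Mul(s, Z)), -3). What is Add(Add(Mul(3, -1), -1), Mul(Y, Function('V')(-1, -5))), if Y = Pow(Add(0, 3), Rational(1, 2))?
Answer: Add(-4, Mul(-40, Pow(3, Rational(1, 2)))) ≈ -73.282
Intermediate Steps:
Function('V')(s, Z) = Add(24, Mul(24, s), Mul(-8, Z, s)) (Function('V')(s, Z) = Mul(-8, Add(Add(Mul(-3, s), Mul(s, Z)), -3)) = Mul(-8, Add(Add(Mul(-3, s), Mul(Z, s)), -3)) = Mul(-8, Add(-3, Mul(-3, s), Mul(Z, s))) = Add(24, Mul(24, s), Mul(-8, Z, s)))
Y = Pow(3, Rational(1, 2)) ≈ 1.7320
Add(Add(Mul(3, -1), -1), Mul(Y, Function('V')(-1, -5))) = Add(Add(Mul(3, -1), -1), Mul(Pow(3, Rational(1, 2)), Add(24, Mul(24, -1), Mul(-8, -5, -1)))) = Add(Add(-3, -1), Mul(Pow(3, Rational(1, 2)), Add(24, -24, -40))) = Add(-4, Mul(Pow(3, Rational(1, 2)), -40)) = Add(-4, Mul(-40, Pow(3, Rational(1, 2))))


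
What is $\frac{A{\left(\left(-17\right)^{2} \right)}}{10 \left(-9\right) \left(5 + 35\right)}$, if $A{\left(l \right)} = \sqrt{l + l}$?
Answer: $- \frac{17 \sqrt{2}}{3600} \approx -0.0066782$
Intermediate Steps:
$A{\left(l \right)} = \sqrt{2} \sqrt{l}$ ($A{\left(l \right)} = \sqrt{2 l} = \sqrt{2} \sqrt{l}$)
$\frac{A{\left(\left(-17\right)^{2} \right)}}{10 \left(-9\right) \left(5 + 35\right)} = \frac{\sqrt{2} \sqrt{\left(-17\right)^{2}}}{10 \left(-9\right) \left(5 + 35\right)} = \frac{\sqrt{2} \sqrt{289}}{\left(-90\right) 40} = \frac{\sqrt{2} \cdot 17}{-3600} = 17 \sqrt{2} \left(- \frac{1}{3600}\right) = - \frac{17 \sqrt{2}}{3600}$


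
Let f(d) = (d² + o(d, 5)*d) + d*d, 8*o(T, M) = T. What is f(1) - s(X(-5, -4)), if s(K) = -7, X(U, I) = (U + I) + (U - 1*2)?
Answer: 73/8 ≈ 9.1250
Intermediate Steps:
X(U, I) = -2 + I + 2*U (X(U, I) = (I + U) + (U - 2) = (I + U) + (-2 + U) = -2 + I + 2*U)
o(T, M) = T/8
f(d) = 17*d²/8 (f(d) = (d² + (d/8)*d) + d*d = (d² + d²/8) + d² = 9*d²/8 + d² = 17*d²/8)
f(1) - s(X(-5, -4)) = (17/8)*1² - 1*(-7) = (17/8)*1 + 7 = 17/8 + 7 = 73/8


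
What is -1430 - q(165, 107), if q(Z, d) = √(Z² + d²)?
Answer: -1430 - √38674 ≈ -1626.7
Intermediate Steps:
-1430 - q(165, 107) = -1430 - √(165² + 107²) = -1430 - √(27225 + 11449) = -1430 - √38674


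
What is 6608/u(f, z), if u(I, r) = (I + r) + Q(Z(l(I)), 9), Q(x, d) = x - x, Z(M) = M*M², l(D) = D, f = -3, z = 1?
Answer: -3304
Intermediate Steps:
Z(M) = M³
Q(x, d) = 0
u(I, r) = I + r (u(I, r) = (I + r) + 0 = I + r)
6608/u(f, z) = 6608/(-3 + 1) = 6608/(-2) = 6608*(-½) = -3304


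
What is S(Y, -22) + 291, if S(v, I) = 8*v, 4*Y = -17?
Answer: 257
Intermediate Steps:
Y = -17/4 (Y = (1/4)*(-17) = -17/4 ≈ -4.2500)
S(Y, -22) + 291 = 8*(-17/4) + 291 = -34 + 291 = 257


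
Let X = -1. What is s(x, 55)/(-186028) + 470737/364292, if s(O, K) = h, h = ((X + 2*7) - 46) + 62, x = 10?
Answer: 179425611/138869902 ≈ 1.2920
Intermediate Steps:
h = 29 (h = ((-1 + 2*7) - 46) + 62 = ((-1 + 14) - 46) + 62 = (13 - 46) + 62 = -33 + 62 = 29)
s(O, K) = 29
s(x, 55)/(-186028) + 470737/364292 = 29/(-186028) + 470737/364292 = 29*(-1/186028) + 470737*(1/364292) = -29/186028 + 7717/5972 = 179425611/138869902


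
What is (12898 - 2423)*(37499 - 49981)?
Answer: -130748950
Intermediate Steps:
(12898 - 2423)*(37499 - 49981) = 10475*(-12482) = -130748950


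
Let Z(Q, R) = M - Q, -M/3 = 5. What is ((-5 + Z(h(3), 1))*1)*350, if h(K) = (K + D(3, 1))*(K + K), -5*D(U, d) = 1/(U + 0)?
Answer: -13160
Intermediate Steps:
M = -15 (M = -3*5 = -15)
D(U, d) = -1/(5*U) (D(U, d) = -1/(5*(U + 0)) = -1/(5*U))
h(K) = 2*K*(-1/15 + K) (h(K) = (K - ⅕/3)*(K + K) = (K - ⅕*⅓)*(2*K) = (K - 1/15)*(2*K) = (-1/15 + K)*(2*K) = 2*K*(-1/15 + K))
Z(Q, R) = -15 - Q
((-5 + Z(h(3), 1))*1)*350 = ((-5 + (-15 - 2*3*(-1 + 15*3)/15))*1)*350 = ((-5 + (-15 - 2*3*(-1 + 45)/15))*1)*350 = ((-5 + (-15 - 2*3*44/15))*1)*350 = ((-5 + (-15 - 1*88/5))*1)*350 = ((-5 + (-15 - 88/5))*1)*350 = ((-5 - 163/5)*1)*350 = -188/5*1*350 = -188/5*350 = -13160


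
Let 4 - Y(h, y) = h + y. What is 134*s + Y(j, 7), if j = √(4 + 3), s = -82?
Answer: -10991 - √7 ≈ -10994.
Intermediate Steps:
j = √7 ≈ 2.6458
Y(h, y) = 4 - h - y (Y(h, y) = 4 - (h + y) = 4 + (-h - y) = 4 - h - y)
134*s + Y(j, 7) = 134*(-82) + (4 - √7 - 1*7) = -10988 + (4 - √7 - 7) = -10988 + (-3 - √7) = -10991 - √7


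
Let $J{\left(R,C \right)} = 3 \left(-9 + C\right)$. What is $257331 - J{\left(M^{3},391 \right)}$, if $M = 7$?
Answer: $256185$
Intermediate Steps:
$J{\left(R,C \right)} = -27 + 3 C$
$257331 - J{\left(M^{3},391 \right)} = 257331 - \left(-27 + 3 \cdot 391\right) = 257331 - \left(-27 + 1173\right) = 257331 - 1146 = 256185$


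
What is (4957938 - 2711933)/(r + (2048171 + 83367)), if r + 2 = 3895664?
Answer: 449201/1205440 ≈ 0.37264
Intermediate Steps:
r = 3895662 (r = -2 + 3895664 = 3895662)
(4957938 - 2711933)/(r + (2048171 + 83367)) = (4957938 - 2711933)/(3895662 + (2048171 + 83367)) = 2246005/(3895662 + 2131538) = 2246005/6027200 = 2246005*(1/6027200) = 449201/1205440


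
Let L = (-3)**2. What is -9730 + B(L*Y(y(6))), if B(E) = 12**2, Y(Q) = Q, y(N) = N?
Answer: -9586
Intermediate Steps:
L = 9
B(E) = 144
-9730 + B(L*Y(y(6))) = -9730 + 144 = -9586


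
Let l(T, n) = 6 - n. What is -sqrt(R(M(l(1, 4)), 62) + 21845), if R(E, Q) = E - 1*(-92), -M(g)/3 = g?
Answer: -sqrt(21931) ≈ -148.09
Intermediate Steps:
M(g) = -3*g
R(E, Q) = 92 + E (R(E, Q) = E + 92 = 92 + E)
-sqrt(R(M(l(1, 4)), 62) + 21845) = -sqrt((92 - 3*(6 - 1*4)) + 21845) = -sqrt((92 - 3*(6 - 4)) + 21845) = -sqrt((92 - 3*2) + 21845) = -sqrt((92 - 6) + 21845) = -sqrt(86 + 21845) = -sqrt(21931)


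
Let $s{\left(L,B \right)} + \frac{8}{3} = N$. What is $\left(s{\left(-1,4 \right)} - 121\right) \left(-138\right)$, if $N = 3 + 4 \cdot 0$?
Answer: $16652$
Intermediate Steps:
$N = 3$ ($N = 3 + 0 = 3$)
$s{\left(L,B \right)} = \frac{1}{3}$ ($s{\left(L,B \right)} = - \frac{8}{3} + 3 = \frac{1}{3}$)
$\left(s{\left(-1,4 \right)} - 121\right) \left(-138\right) = \left(\frac{1}{3} - 121\right) \left(-138\right) = \left(- \frac{362}{3}\right) \left(-138\right) = 16652$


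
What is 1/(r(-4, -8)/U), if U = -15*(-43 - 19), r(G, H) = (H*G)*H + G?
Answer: -93/26 ≈ -3.5769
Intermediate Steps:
r(G, H) = G + G*H**2 (r(G, H) = (G*H)*H + G = G*H**2 + G = G + G*H**2)
U = 930 (U = -15*(-62) = 930)
1/(r(-4, -8)/U) = 1/(-4*(1 + (-8)**2)/930) = 1/(-4*(1 + 64)*(1/930)) = 1/(-4*65*(1/930)) = 1/(-260*1/930) = 1/(-26/93) = -93/26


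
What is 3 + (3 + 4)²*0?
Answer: 3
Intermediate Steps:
3 + (3 + 4)²*0 = 3 + 7²*0 = 3 + 49*0 = 3 + 0 = 3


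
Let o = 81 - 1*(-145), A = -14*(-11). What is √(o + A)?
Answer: 2*√95 ≈ 19.494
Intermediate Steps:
A = 154
o = 226 (o = 81 + 145 = 226)
√(o + A) = √(226 + 154) = √380 = 2*√95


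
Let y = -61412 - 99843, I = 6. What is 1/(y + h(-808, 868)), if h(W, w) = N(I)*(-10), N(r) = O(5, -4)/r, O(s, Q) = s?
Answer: -3/483790 ≈ -6.2010e-6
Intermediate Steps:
N(r) = 5/r
h(W, w) = -25/3 (h(W, w) = (5/6)*(-10) = (5*(⅙))*(-10) = (⅚)*(-10) = -25/3)
y = -161255
1/(y + h(-808, 868)) = 1/(-161255 - 25/3) = 1/(-483790/3) = -3/483790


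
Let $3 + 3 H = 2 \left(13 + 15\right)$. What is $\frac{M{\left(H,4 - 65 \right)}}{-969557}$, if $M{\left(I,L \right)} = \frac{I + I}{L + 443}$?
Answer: $- \frac{53}{555556161} \approx -9.54 \cdot 10^{-8}$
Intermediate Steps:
$H = \frac{53}{3}$ ($H = -1 + \frac{2 \left(13 + 15\right)}{3} = -1 + \frac{2 \cdot 28}{3} = -1 + \frac{1}{3} \cdot 56 = -1 + \frac{56}{3} = \frac{53}{3} \approx 17.667$)
$M{\left(I,L \right)} = \frac{2 I}{443 + L}$
$\frac{M{\left(H,4 - 65 \right)}}{-969557} = \frac{2 \cdot \frac{53}{3} \frac{1}{443 + \left(4 - 65\right)}}{-969557} = 2 \cdot \frac{53}{3} \frac{1}{443 + \left(4 - 65\right)} \left(- \frac{1}{969557}\right) = 2 \cdot \frac{53}{3} \frac{1}{443 - 61} \left(- \frac{1}{969557}\right) = 2 \cdot \frac{53}{3} \cdot \frac{1}{382} \left(- \frac{1}{969557}\right) = \frac{53}{573} \left(- \frac{1}{969557}\right) = - \frac{53}{555556161}$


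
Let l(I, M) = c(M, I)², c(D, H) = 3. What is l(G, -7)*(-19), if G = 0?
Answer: -171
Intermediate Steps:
l(I, M) = 9 (l(I, M) = 3² = 9)
l(G, -7)*(-19) = 9*(-19) = -171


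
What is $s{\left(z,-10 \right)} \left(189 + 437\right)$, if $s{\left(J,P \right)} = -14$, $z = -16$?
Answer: $-8764$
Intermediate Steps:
$s{\left(z,-10 \right)} \left(189 + 437\right) = - 14 \left(189 + 437\right) = \left(-14\right) 626 = -8764$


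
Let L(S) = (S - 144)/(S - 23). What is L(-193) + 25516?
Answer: 5511793/216 ≈ 25518.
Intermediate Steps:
L(S) = (-144 + S)/(-23 + S)
L(-193) + 25516 = (-144 - 193)/(-23 - 193) + 25516 = -337/(-216) + 25516 = -1/216*(-337) + 25516 = 337/216 + 25516 = 5511793/216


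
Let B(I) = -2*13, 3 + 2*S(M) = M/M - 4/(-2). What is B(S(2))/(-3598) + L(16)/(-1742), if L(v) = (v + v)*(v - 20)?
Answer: 126459/1566929 ≈ 0.080705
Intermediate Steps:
L(v) = 2*v*(-20 + v) (L(v) = (2*v)*(-20 + v) = 2*v*(-20 + v))
S(M) = 0 (S(M) = -3/2 + (M/M - 4/(-2))/2 = -3/2 + (1 - 4*(-½))/2 = -3/2 + (1 + 2)/2 = -3/2 + (½)*3 = -3/2 + 3/2 = 0)
B(I) = -26
B(S(2))/(-3598) + L(16)/(-1742) = -26/(-3598) + (2*16*(-20 + 16))/(-1742) = -26*(-1/3598) + (2*16*(-4))*(-1/1742) = 13/1799 - 128*(-1/1742) = 13/1799 + 64/871 = 126459/1566929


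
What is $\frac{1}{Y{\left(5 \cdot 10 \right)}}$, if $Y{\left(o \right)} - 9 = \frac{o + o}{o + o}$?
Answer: $\frac{1}{10} \approx 0.1$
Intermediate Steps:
$Y{\left(o \right)} = 10$ ($Y{\left(o \right)} = 9 + \frac{o + o}{o + o} = 9 + \frac{2 o}{2 o} = 9 + 2 o \frac{1}{2 o} = 9 + 1 = 10$)
$\frac{1}{Y{\left(5 \cdot 10 \right)}} = \frac{1}{10}$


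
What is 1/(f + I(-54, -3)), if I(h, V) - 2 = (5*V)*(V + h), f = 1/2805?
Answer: 2805/2403886 ≈ 0.0011669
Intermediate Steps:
f = 1/2805 ≈ 0.00035651
I(h, V) = 2 + 5*V*(V + h) (I(h, V) = 2 + (5*V)*(V + h) = 2 + 5*V*(V + h))
1/(f + I(-54, -3)) = 1/(1/2805 + (2 + 5*(-3)**2 + 5*(-3)*(-54))) = 1/(1/2805 + (2 + 5*9 + 810)) = 1/(1/2805 + (2 + 45 + 810)) = 1/(1/2805 + 857) = 1/(2403886/2805) = 2805/2403886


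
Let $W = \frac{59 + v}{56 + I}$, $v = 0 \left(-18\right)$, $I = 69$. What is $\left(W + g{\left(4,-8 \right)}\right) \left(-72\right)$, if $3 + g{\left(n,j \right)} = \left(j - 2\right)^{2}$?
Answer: $- \frac{877248}{125} \approx -7018.0$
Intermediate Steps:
$v = 0$
$g{\left(n,j \right)} = -3 + \left(-2 + j\right)^{2}$ ($g{\left(n,j \right)} = -3 + \left(j - 2\right)^{2} = -3 + \left(-2 + j\right)^{2}$)
$W = \frac{59}{125}$ ($W = \frac{59 + 0}{56 + 69} = \frac{59}{125} \approx 0.472$)
$\left(W + g{\left(4,-8 \right)}\right) \left(-72\right) = \left(\frac{59}{125} - \left(3 - \left(-2 - 8\right)^{2}\right)\right) \left(-72\right) = \left(\frac{59}{125} - \left(3 - \left(-10\right)^{2}\right)\right) \left(-72\right) = \left(\frac{59}{125} + \left(-3 + 100\right)\right) \left(-72\right) = \left(\frac{59}{125} + 97\right) \left(-72\right) = \frac{12184}{125} \left(-72\right) = - \frac{877248}{125}$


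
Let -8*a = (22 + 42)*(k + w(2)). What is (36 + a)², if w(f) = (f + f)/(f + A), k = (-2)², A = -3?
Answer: 1296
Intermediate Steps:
k = 4
w(f) = 2*f/(-3 + f) (w(f) = (f + f)/(f - 3) = (2*f)/(-3 + f) = 2*f/(-3 + f))
a = 0 (a = -(22 + 42)*(4 + 2*2/(-3 + 2))/8 = -8*(4 + 2*2/(-1)) = -8*(4 + 2*2*(-1)) = -8*(4 - 4) = -8*0 = -⅛*0 = 0)
(36 + a)² = (36 + 0)² = 36² = 1296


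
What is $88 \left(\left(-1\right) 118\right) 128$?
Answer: $-1329152$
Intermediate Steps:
$88 \left(\left(-1\right) 118\right) 128 = 88 \left(-118\right) 128 = \left(-10384\right) 128 = -1329152$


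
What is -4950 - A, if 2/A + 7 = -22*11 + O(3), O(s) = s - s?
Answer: -1232548/249 ≈ -4950.0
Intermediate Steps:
O(s) = 0
A = -2/249 (A = 2/(-7 + (-22*11 + 0)) = 2/(-7 + (-242 + 0)) = 2/(-7 - 242) = 2/(-249) = 2*(-1/249) = -2/249 ≈ -0.0080321)
-4950 - A = -4950 - 1*(-2/249) = -4950 + 2/249 = -1232548/249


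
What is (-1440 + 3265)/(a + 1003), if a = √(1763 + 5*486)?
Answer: 1830475/1001816 - 1825*√4193/1001816 ≈ 1.7092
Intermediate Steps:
a = √4193 (a = √(1763 + 2430) = √4193 ≈ 64.753)
(-1440 + 3265)/(a + 1003) = (-1440 + 3265)/(√4193 + 1003) = 1825/(1003 + √4193)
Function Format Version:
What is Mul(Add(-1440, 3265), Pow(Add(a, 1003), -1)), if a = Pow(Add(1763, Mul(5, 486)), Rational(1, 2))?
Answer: Add(Rational(1830475, 1001816), Mul(Rational(-1825, 1001816), Pow(4193, Rational(1, 2)))) ≈ 1.7092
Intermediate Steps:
a = Pow(4193, Rational(1, 2)) (a = Pow(Add(1763, 2430), Rational(1, 2)) = Pow(4193, Rational(1, 2)) ≈ 64.753)
Mul(Add(-1440, 3265), Pow(Add(a, 1003), -1)) = Mul(Add(-1440, 3265), Pow(Add(Pow(4193, Rational(1, 2)), 1003), -1)) = Mul(1825, Pow(Add(1003, Pow(4193, Rational(1, 2))), -1))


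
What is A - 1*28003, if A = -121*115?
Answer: -41918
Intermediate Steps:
A = -13915
A - 1*28003 = -13915 - 1*28003 = -13915 - 28003 = -41918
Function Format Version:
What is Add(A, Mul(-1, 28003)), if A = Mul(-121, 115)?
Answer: -41918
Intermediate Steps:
A = -13915
Add(A, Mul(-1, 28003)) = Add(-13915, Mul(-1, 28003)) = Add(-13915, -28003) = -41918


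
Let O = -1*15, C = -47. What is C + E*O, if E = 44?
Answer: -707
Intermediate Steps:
O = -15
C + E*O = -47 + 44*(-15) = -47 - 660 = -707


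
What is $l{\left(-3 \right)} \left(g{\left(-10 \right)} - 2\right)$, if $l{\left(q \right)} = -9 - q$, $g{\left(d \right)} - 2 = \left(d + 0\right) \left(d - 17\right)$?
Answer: $-1620$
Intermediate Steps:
$g{\left(d \right)} = 2 + d \left(-17 + d\right)$ ($g{\left(d \right)} = 2 + \left(d + 0\right) \left(d - 17\right) = 2 + d \left(-17 + d\right)$)
$l{\left(-3 \right)} \left(g{\left(-10 \right)} - 2\right) = \left(-9 - -3\right) \left(\left(2 + \left(-10\right)^{2} - -170\right) - 2\right) = \left(-9 + 3\right) \left(\left(2 + 100 + 170\right) - 2\right) = - 6 \left(272 - 2\right) = \left(-6\right) 270 = -1620$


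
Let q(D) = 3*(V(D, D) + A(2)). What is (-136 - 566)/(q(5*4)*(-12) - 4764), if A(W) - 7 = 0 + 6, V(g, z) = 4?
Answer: 117/896 ≈ 0.13058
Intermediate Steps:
A(W) = 13 (A(W) = 7 + (0 + 6) = 7 + 6 = 13)
q(D) = 51 (q(D) = 3*(4 + 13) = 3*17 = 51)
(-136 - 566)/(q(5*4)*(-12) - 4764) = (-136 - 566)/(51*(-12) - 4764) = -702/(-612 - 4764) = -702/(-5376) = -702*(-1/5376) = 117/896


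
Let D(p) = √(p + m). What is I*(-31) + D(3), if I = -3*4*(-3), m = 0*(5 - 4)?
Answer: -1116 + √3 ≈ -1114.3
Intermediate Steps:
m = 0 (m = 0*1 = 0)
D(p) = √p (D(p) = √(p + 0) = √p)
I = 36 (I = -12*(-3) = 36)
I*(-31) + D(3) = 36*(-31) + √3 = -1116 + √3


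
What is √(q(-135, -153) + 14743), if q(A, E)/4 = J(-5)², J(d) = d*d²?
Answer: √77243 ≈ 277.93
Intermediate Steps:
J(d) = d³
q(A, E) = 62500 (q(A, E) = 4*((-5)³)² = 4*(-125)² = 4*15625 = 62500)
√(q(-135, -153) + 14743) = √(62500 + 14743) = √77243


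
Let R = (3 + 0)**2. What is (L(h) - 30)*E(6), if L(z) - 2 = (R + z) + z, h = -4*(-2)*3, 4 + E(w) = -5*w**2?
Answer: -5336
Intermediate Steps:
E(w) = -4 - 5*w**2
R = 9 (R = 3**2 = 9)
h = 24 (h = 8*3 = 24)
L(z) = 11 + 2*z (L(z) = 2 + ((9 + z) + z) = 2 + (9 + 2*z) = 11 + 2*z)
(L(h) - 30)*E(6) = ((11 + 2*24) - 30)*(-4 - 5*6**2) = ((11 + 48) - 30)*(-4 - 5*36) = (59 - 30)*(-4 - 180) = 29*(-184) = -5336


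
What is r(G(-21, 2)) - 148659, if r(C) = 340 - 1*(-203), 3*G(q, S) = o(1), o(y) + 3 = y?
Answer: -148116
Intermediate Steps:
o(y) = -3 + y
G(q, S) = -2/3 (G(q, S) = (-3 + 1)/3 = (1/3)*(-2) = -2/3)
r(C) = 543 (r(C) = 340 + 203 = 543)
r(G(-21, 2)) - 148659 = 543 - 148659 = -148116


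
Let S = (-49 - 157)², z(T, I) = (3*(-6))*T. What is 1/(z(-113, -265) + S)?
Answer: 1/44470 ≈ 2.2487e-5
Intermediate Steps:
z(T, I) = -18*T
S = 42436 (S = (-206)² = 42436)
1/(z(-113, -265) + S) = 1/(-18*(-113) + 42436) = 1/(2034 + 42436) = 1/44470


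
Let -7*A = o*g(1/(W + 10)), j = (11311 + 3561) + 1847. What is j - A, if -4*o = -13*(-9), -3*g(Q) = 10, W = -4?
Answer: 234261/14 ≈ 16733.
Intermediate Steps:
g(Q) = -10/3 (g(Q) = -⅓*10 = -10/3)
o = -117/4 (o = -(-13)*(-9)/4 = -¼*117 = -117/4 ≈ -29.250)
j = 16719 (j = 14872 + 1847 = 16719)
A = -195/14 (A = -(-117)*(-10)/(28*3) = -⅐*195/2 = -195/14 ≈ -13.929)
j - A = 16719 - 1*(-195/14) = 16719 + 195/14 = 234261/14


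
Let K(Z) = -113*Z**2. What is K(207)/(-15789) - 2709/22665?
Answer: 12188858856/39761965 ≈ 306.55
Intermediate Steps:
K(207)/(-15789) - 2709/22665 = -113*207**2/(-15789) - 2709/22665 = -113*42849*(-1/15789) - 2709*1/22665 = -4841937*(-1/15789) - 903/7555 = 1613979/5263 - 903/7555 = 12188858856/39761965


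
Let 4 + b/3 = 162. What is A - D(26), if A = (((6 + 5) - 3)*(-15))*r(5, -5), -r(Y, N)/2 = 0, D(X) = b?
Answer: -474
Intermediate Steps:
b = 474 (b = -12 + 3*162 = -12 + 486 = 474)
D(X) = 474
r(Y, N) = 0 (r(Y, N) = -2*0 = 0)
A = 0 (A = (((6 + 5) - 3)*(-15))*0 = ((11 - 3)*(-15))*0 = (8*(-15))*0 = -120*0 = 0)
A - D(26) = 0 - 1*474 = 0 - 474 = -474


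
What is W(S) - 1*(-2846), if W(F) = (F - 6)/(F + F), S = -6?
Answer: 2847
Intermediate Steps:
W(F) = (-6 + F)/(2*F) (W(F) = (-6 + F)/((2*F)) = (-6 + F)*(1/(2*F)) = (-6 + F)/(2*F))
W(S) - 1*(-2846) = (½)*(-6 - 6)/(-6) - 1*(-2846) = (½)*(-⅙)*(-12) + 2846 = 1 + 2846 = 2847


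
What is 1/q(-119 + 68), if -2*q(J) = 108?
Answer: -1/54 ≈ -0.018519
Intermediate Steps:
q(J) = -54 (q(J) = -½*108 = -54)
1/q(-119 + 68) = 1/(-54) = -1/54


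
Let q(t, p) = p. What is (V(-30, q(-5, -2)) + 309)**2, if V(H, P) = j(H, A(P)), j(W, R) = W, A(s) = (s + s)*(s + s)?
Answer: 77841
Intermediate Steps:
A(s) = 4*s**2 (A(s) = (2*s)*(2*s) = 4*s**2)
V(H, P) = H
(V(-30, q(-5, -2)) + 309)**2 = (-30 + 309)**2 = 279**2 = 77841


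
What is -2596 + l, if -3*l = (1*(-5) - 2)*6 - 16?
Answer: -7730/3 ≈ -2576.7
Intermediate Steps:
l = 58/3 (l = -((1*(-5) - 2)*6 - 16)/3 = -((-5 - 2)*6 - 16)/3 = -(-7*6 - 16)/3 = -(-42 - 16)/3 = -⅓*(-58) = 58/3 ≈ 19.333)
-2596 + l = -2596 + 58/3 = -7730/3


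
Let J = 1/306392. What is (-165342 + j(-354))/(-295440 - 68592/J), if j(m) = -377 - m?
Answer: 165365/21016335504 ≈ 7.8684e-6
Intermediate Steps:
J = 1/306392 ≈ 3.2638e-6
(-165342 + j(-354))/(-295440 - 68592/J) = (-165342 + (-377 - 1*(-354)))/(-295440 - 68592/1/306392) = (-165342 + (-377 + 354))/(-295440 - 68592*306392) = (-165342 - 23)/(-295440 - 21016040064) = -165365/(-21016335504) = -165365*(-1/21016335504) = 165365/21016335504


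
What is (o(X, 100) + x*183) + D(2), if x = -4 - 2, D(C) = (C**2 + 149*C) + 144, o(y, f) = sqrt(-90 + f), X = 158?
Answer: -652 + sqrt(10) ≈ -648.84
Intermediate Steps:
D(C) = 144 + C**2 + 149*C
x = -6
(o(X, 100) + x*183) + D(2) = (sqrt(-90 + 100) - 6*183) + (144 + 2**2 + 149*2) = (sqrt(10) - 1098) + (144 + 4 + 298) = (-1098 + sqrt(10)) + 446 = -652 + sqrt(10)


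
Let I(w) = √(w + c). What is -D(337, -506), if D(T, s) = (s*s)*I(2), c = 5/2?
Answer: -384054*√2 ≈ -5.4313e+5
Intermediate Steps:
c = 5/2 (c = 5*(½) = 5/2 ≈ 2.5000)
I(w) = √(5/2 + w) (I(w) = √(w + 5/2) = √(5/2 + w))
D(T, s) = 3*√2*s²/2 (D(T, s) = (s*s)*(√(10 + 4*2)/2) = s²*(√(10 + 8)/2) = s²*(√18/2) = s²*((3*√2)/2) = s²*(3*√2/2) = 3*√2*s²/2)
-D(337, -506) = -3*√2*(-506)²/2 = -3*√2*256036/2 = -384054*√2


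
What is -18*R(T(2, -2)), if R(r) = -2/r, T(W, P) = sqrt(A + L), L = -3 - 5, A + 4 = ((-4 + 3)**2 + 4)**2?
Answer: 36*sqrt(13)/13 ≈ 9.9846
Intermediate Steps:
A = 21 (A = -4 + ((-4 + 3)**2 + 4)**2 = -4 + ((-1)**2 + 4)**2 = -4 + (1 + 4)**2 = -4 + 5**2 = -4 + 25 = 21)
L = -8
T(W, P) = sqrt(13) (T(W, P) = sqrt(21 - 8) = sqrt(13))
-18*R(T(2, -2)) = -(-36)/(sqrt(13)) = -(-36)*sqrt(13)/13 = 36*sqrt(13)/13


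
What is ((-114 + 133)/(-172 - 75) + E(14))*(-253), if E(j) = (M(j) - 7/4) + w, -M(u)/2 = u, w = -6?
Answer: 471339/52 ≈ 9064.2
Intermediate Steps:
M(u) = -2*u
E(j) = -31/4 - 2*j (E(j) = (-2*j - 7/4) - 6 = (-7/4 - 2*j) - 6 = -31/4 - 2*j)
((-114 + 133)/(-172 - 75) + E(14))*(-253) = ((-114 + 133)/(-172 - 75) + (-31/4 - 2*14))*(-253) = (19/(-247) + (-31/4 - 28))*(-253) = (19*(-1/247) - 143/4)*(-253) = (-1/13 - 143/4)*(-253) = -1863/52*(-253) = 471339/52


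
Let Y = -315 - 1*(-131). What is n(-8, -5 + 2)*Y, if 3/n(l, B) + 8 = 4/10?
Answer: 1380/19 ≈ 72.632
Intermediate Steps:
n(l, B) = -15/38 (n(l, B) = 3/(-8 + 4/10) = 3/(-8 + 4*(1/10)) = 3/(-8 + 2/5) = 3/(-38/5) = 3*(-5/38) = -15/38)
Y = -184 (Y = -315 + 131 = -184)
n(-8, -5 + 2)*Y = -15/38*(-184) = 1380/19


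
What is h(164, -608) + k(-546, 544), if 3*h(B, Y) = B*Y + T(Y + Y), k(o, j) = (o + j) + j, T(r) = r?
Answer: -99302/3 ≈ -33101.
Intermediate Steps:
k(o, j) = o + 2*j (k(o, j) = (j + o) + j = o + 2*j)
h(B, Y) = 2*Y/3 + B*Y/3 (h(B, Y) = (B*Y + (Y + Y))/3 = (B*Y + 2*Y)/3 = (2*Y + B*Y)/3 = 2*Y/3 + B*Y/3)
h(164, -608) + k(-546, 544) = (⅓)*(-608)*(2 + 164) + (-546 + 2*544) = (⅓)*(-608)*166 + (-546 + 1088) = -100928/3 + 542 = -99302/3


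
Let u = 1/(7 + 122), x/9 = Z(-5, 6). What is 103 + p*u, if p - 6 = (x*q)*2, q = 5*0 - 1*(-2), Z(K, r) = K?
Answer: 4371/43 ≈ 101.65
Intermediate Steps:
x = -45 (x = 9*(-5) = -45)
q = 2 (q = 0 + 2 = 2)
p = -174 (p = 6 - 45*2*2 = 6 - 90*2 = 6 - 180 = -174)
u = 1/129 ≈ 0.0077519
103 + p*u = 103 - 174*1/129 = 103 - 58/43 = 4371/43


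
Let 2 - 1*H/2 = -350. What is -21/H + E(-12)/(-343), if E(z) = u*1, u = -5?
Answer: -3683/241472 ≈ -0.015252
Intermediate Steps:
H = 704 (H = 4 - 2*(-350) = 4 + 700 = 704)
E(z) = -5 (E(z) = -5*1 = -5)
-21/H + E(-12)/(-343) = -21/704 - 5/(-343) = -21*1/704 - 5*(-1/343) = -21/704 + 5/343 = -3683/241472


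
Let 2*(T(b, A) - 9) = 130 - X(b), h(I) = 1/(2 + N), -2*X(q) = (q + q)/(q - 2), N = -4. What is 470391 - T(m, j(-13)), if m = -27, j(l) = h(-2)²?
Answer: 27278359/58 ≈ 4.7032e+5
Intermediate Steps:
X(q) = -q/(-2 + q) (X(q) = -(q + q)/(2*(q - 2)) = -2*q/(2*(-2 + q)) = -q/(-2 + q))
h(I) = -½ (h(I) = 1/(2 - 4) = 1/(-2) = -½)
j(l) = ¼ (j(l) = (-½)² = ¼)
T(b, A) = 74 + b/(2*(-2 + b)) (T(b, A) = 9 + (130 - (-1)*b/(-2 + b))/2 = 9 + (130 + b/(-2 + b))/2 = 9 + (65 + b/(2*(-2 + b))) = 74 + b/(2*(-2 + b)))
470391 - T(m, j(-13)) = 470391 - (-296 + 149*(-27))/(2*(-2 - 27)) = 470391 - (-296 - 4023)/(2*(-29)) = 470391 - (-1)*(-4319)/(2*29) = 470391 - 1*4319/58 = 470391 - 4319/58 = 27278359/58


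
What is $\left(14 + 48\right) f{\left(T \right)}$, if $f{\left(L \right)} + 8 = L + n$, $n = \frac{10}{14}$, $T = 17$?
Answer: $\frac{4216}{7} \approx 602.29$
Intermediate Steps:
$n = \frac{5}{7}$ ($n = 10 \cdot \frac{1}{14} = \frac{5}{7} \approx 0.71429$)
$f{\left(L \right)} = - \frac{51}{7} + L$ ($f{\left(L \right)} = -8 + \left(L + \frac{5}{7}\right) = -8 + \left(\frac{5}{7} + L\right) = - \frac{51}{7} + L$)
$\left(14 + 48\right) f{\left(T \right)} = \left(14 + 48\right) \left(- \frac{51}{7} + 17\right) = 62 \cdot \frac{68}{7} = \frac{4216}{7}$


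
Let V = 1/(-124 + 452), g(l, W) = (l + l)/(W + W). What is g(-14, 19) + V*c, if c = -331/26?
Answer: -125681/162032 ≈ -0.77566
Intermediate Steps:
g(l, W) = l/W (g(l, W) = (2*l)/((2*W)) = (2*l)*(1/(2*W)) = l/W)
V = 1/328 ≈ 0.0030488
c = -331/26 (c = -331*1/26 = -331/26 ≈ -12.731)
g(-14, 19) + V*c = -14/19 + (1/328)*(-331/26) = -14*1/19 - 331/8528 = -14/19 - 331/8528 = -125681/162032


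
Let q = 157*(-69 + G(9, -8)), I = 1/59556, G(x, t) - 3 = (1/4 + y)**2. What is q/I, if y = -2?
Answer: -2353936011/4 ≈ -5.8848e+8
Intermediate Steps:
G(x, t) = 97/16 (G(x, t) = 3 + (1/4 - 2)**2 = 3 + (-7/4)**2 = 3 + 49/16 = 97/16)
I = 1/59556 ≈ 1.6791e-5
q = -158099/16 (q = 157*(-69 + 97/16) = 157*(-1007/16) = -158099/16 ≈ -9881.2)
q/I = -158099/(16*1/59556) = -158099/16*59556 = -2353936011/4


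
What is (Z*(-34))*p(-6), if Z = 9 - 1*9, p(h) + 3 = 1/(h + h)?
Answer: 0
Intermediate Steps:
p(h) = -3 + 1/(2*h) (p(h) = -3 + 1/(h + h) = -3 + 1/(2*h))
Z = 0 (Z = 9 - 9 = 0)
(Z*(-34))*p(-6) = (0*(-34))*(-3 + (1/2)/(-6)) = 0*(-3 + (1/2)*(-1/6)) = 0*(-3 - 1/12) = 0*(-37/12) = 0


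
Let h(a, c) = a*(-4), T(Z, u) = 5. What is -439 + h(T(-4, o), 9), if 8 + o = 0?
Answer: -459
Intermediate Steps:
o = -8 (o = -8 + 0 = -8)
h(a, c) = -4*a
-439 + h(T(-4, o), 9) = -439 - 4*5 = -439 - 20 = -459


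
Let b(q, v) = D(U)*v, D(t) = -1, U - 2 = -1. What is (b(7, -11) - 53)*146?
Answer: -6132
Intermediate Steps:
U = 1 (U = 2 - 1 = 1)
b(q, v) = -v
(b(7, -11) - 53)*146 = (-1*(-11) - 53)*146 = (11 - 53)*146 = -42*146 = -6132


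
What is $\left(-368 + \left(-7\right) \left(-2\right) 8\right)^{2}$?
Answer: $65536$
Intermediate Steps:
$\left(-368 + \left(-7\right) \left(-2\right) 8\right)^{2} = \left(-368 + 14 \cdot 8\right)^{2} = \left(-368 + 112\right)^{2} = \left(-256\right)^{2} = 65536$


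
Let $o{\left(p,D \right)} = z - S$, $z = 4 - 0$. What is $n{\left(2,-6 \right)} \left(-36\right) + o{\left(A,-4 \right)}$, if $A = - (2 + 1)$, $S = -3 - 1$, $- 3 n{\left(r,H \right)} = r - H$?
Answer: $104$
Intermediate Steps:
$n{\left(r,H \right)} = - \frac{r}{3} + \frac{H}{3}$ ($n{\left(r,H \right)} = - \frac{r - H}{3} = - \frac{r}{3} + \frac{H}{3}$)
$S = -4$
$z = 4$ ($z = 4 + 0 = 4$)
$A = -3$ ($A = \left(-1\right) 3 = -3$)
$o{\left(p,D \right)} = 8$ ($o{\left(p,D \right)} = 4 - -4 = 4 + 4 = 8$)
$n{\left(2,-6 \right)} \left(-36\right) + o{\left(A,-4 \right)} = \left(\left(- \frac{1}{3}\right) 2 + \frac{1}{3} \left(-6\right)\right) \left(-36\right) + 8 = \left(- \frac{2}{3} - 2\right) \left(-36\right) + 8 = \left(- \frac{8}{3}\right) \left(-36\right) + 8 = 96 + 8 = 104$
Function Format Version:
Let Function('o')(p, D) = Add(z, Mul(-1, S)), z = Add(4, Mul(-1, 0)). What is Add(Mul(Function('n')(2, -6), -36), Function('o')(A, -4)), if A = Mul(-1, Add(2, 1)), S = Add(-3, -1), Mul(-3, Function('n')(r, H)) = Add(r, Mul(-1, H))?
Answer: 104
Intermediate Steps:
Function('n')(r, H) = Add(Mul(Rational(-1, 3), r), Mul(Rational(1, 3), H)) (Function('n')(r, H) = Mul(Rational(-1, 3), Add(r, Mul(-1, H))) = Add(Mul(Rational(-1, 3), r), Mul(Rational(1, 3), H)))
S = -4
z = 4 (z = Add(4, 0) = 4)
A = -3 (A = Mul(-1, 3) = -3)
Function('o')(p, D) = 8 (Function('o')(p, D) = Add(4, Mul(-1, -4)) = Add(4, 4) = 8)
Add(Mul(Function('n')(2, -6), -36), Function('o')(A, -4)) = Add(Mul(Add(Mul(Rational(-1, 3), 2), Mul(Rational(1, 3), -6)), -36), 8) = Add(Mul(Add(Rational(-2, 3), -2), -36), 8) = Add(Mul(Rational(-8, 3), -36), 8) = Add(96, 8) = 104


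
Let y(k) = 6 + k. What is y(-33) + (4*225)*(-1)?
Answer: -927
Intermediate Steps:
y(-33) + (4*225)*(-1) = (6 - 33) + (4*225)*(-1) = -27 + 900*(-1) = -27 - 900 = -927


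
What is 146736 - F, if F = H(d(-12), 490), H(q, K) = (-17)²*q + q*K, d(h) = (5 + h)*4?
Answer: 168548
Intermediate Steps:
d(h) = 20 + 4*h
H(q, K) = 289*q + K*q
F = -21812 (F = (20 + 4*(-12))*(289 + 490) = (20 - 48)*779 = -28*779 = -21812)
146736 - F = 146736 - 1*(-21812) = 146736 + 21812 = 168548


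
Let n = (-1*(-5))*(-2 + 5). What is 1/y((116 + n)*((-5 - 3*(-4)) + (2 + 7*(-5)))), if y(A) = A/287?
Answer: -287/3406 ≈ -0.084263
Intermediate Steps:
n = 15 (n = 5*3 = 15)
y(A) = A/287 (y(A) = A*(1/287) = A/287)
1/y((116 + n)*((-5 - 3*(-4)) + (2 + 7*(-5)))) = 1/(((116 + 15)*((-5 - 3*(-4)) + (2 + 7*(-5))))/287) = 1/((131*((-5 + 12) + (2 - 35)))/287) = 1/((131*(7 - 33))/287) = 1/((131*(-26))/287) = 1/((1/287)*(-3406)) = 1/(-3406/287) = -287/3406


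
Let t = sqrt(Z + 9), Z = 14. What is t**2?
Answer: 23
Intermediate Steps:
t = sqrt(23) (t = sqrt(14 + 9) = sqrt(23) ≈ 4.7958)
t**2 = (sqrt(23))**2 = 23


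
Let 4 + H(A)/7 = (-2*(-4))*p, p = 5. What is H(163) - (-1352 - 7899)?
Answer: 9503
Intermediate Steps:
H(A) = 252 (H(A) = -28 + 7*(-2*(-4)*5) = -28 + 7*(8*5) = -28 + 7*40 = -28 + 280 = 252)
H(163) - (-1352 - 7899) = 252 - (-1352 - 7899) = 252 - 1*(-9251) = 252 + 9251 = 9503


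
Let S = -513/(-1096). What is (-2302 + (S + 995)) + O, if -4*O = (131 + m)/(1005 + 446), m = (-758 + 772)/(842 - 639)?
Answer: -60256444235/46118584 ≈ -1306.6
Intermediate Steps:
m = 2/29 (m = 14/203 = 14*(1/203) = 2/29 ≈ 0.068966)
S = 513/1096 (S = -513*(-1/1096) = 513/1096 ≈ 0.46807)
O = -3801/168316 (O = -(131 + 2/29)/(4*(1005 + 446)) = -3801/(116*1451) = -¼*3801/42079 = -3801/168316 ≈ -0.022583)
(-2302 + (S + 995)) + O = (-2302 + (513/1096 + 995)) - 3801/168316 = (-2302 + 1091033/1096) - 3801/168316 = -1431959/1096 - 3801/168316 = -60256444235/46118584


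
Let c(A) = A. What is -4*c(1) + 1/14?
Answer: -55/14 ≈ -3.9286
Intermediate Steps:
-4*c(1) + 1/14 = -4*1 + 1/14 = -4 + 1/14 = -55/14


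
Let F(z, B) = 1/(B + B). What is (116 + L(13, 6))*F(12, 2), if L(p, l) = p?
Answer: 129/4 ≈ 32.250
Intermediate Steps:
F(z, B) = 1/(2*B)
(116 + L(13, 6))*F(12, 2) = (116 + 13)*((½)/2) = 129*((½)*(½)) = 129*(¼) = 129/4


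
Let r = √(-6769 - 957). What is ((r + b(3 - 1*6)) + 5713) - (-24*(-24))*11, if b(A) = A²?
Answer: -614 + I*√7726 ≈ -614.0 + 87.898*I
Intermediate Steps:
r = I*√7726 (r = √(-7726) = I*√7726 ≈ 87.898*I)
((r + b(3 - 1*6)) + 5713) - (-24*(-24))*11 = ((I*√7726 + (3 - 1*6)²) + 5713) - (-24*(-24))*11 = ((I*√7726 + (3 - 6)²) + 5713) - 576*11 = ((I*√7726 + (-3)²) + 5713) - 1*6336 = ((I*√7726 + 9) + 5713) - 6336 = ((9 + I*√7726) + 5713) - 6336 = (5722 + I*√7726) - 6336 = -614 + I*√7726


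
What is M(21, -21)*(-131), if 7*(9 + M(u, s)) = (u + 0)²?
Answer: -7074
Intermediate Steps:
M(u, s) = -9 + u²/7 (M(u, s) = -9 + (u + 0)²/7 = -9 + u²/7)
M(21, -21)*(-131) = (-9 + (⅐)*21²)*(-131) = (-9 + (⅐)*441)*(-131) = (-9 + 63)*(-131) = 54*(-131) = -7074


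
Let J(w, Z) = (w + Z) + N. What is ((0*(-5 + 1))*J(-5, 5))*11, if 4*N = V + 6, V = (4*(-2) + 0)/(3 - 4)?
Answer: 0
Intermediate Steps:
V = 8 (V = (-8 + 0)/(-1) = -8*(-1) = 8)
N = 7/2 (N = (8 + 6)/4 = (¼)*14 = 7/2 ≈ 3.5000)
J(w, Z) = 7/2 + Z + w (J(w, Z) = (w + Z) + 7/2 = (Z + w) + 7/2 = 7/2 + Z + w)
((0*(-5 + 1))*J(-5, 5))*11 = ((0*(-5 + 1))*(7/2 + 5 - 5))*11 = ((0*(-4))*(7/2))*11 = (0*(7/2))*11 = 0*11 = 0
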